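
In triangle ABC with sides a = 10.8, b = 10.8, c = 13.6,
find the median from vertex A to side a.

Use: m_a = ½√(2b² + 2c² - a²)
m_a = ½√(2·10.8² + 2·13.6² - 10.8²)
m_a = ½√(233.28 + 369.92 - 116.64) = ½√486.56 = 11.03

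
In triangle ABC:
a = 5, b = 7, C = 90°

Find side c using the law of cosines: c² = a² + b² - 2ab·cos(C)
c² = 5² + 7² - 2·5·7·cos(90°)
c² = 25 + 49 - 70·0.0000 = 74
c = √74 = 8.602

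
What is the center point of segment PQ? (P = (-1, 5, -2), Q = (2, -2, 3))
Midpoint = ((-1+2)/2, (5-2)/2, (-2+3)/2) = (0.5, 1.5, 0.5)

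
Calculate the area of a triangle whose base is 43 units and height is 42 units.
Area = (1/2) * base * height
Area = (1/2) * 43 * 42
Area = 903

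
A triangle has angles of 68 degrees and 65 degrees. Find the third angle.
Sum of angles in a triangle = 180 degrees
Third angle = 180 - 68 - 65
Third angle = 47 degrees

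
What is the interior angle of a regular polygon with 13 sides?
Interior angle of a regular n-gon = (n-2)*180/n
Interior angle = (13-2)*180/13
Interior angle = 11*180/13
Interior angle = 1980/13
Interior angle = 152.31 degrees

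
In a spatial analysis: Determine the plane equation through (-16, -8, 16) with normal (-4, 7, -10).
d = n·P = (-4)(-16) + (7)(-8) + (-10)(16) = -152
Plane: -4x + 7y - 10z = -152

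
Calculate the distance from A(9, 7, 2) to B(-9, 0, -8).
d = √[(-18)² + (-7)² + (-10)²] = √473 = 21.75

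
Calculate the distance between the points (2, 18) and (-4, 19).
Using the distance formula: d = sqrt((x₂-x₁)² + (y₂-y₁)²)
dx = (-4) - 2 = -6
dy = 19 - 18 = 1
d = sqrt((-6)² + 1²) = sqrt(36 + 1) = sqrt(37) = 6.08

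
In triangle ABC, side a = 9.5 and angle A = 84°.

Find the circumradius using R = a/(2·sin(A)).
R = a/(2·sin(A)) = 9.5/(2·sin(84°))
R = 9.5/(2·0.994522) = 9.5/1.989044 = 4.776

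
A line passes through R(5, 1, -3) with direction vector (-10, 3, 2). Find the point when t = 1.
P(1) = (5 + (-10)(1), 1 + 3(1), -3 + 2(1)) = (-5, 4, -1)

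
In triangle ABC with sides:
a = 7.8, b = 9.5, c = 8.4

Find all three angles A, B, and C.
By the law of cosines:
cos(A) = (b² + c² - a²)/(2bc) = 0.626378  →  A = 51.22°
cos(B) = (a² + c² - b²)/(2ac) = 0.314026  →  B = 71.7°
cos(C) = (a² + b² - c²)/(2ab) = 0.543387  →  C = 57.09°
Check: A + B + C = 180.0° ✓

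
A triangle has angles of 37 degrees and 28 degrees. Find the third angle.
Sum of angles in a triangle = 180 degrees
Third angle = 180 - 37 - 28
Third angle = 115 degrees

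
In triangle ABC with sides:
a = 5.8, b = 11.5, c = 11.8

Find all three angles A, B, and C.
By the law of cosines:
cos(A) = (b² + c² - a²)/(2bc) = 0.876382  →  A = 28.79°
cos(B) = (a² + c² - b²)/(2ac) = 0.296829  →  B = 72.73°
cos(C) = (a² + b² - c²)/(2ab) = 0.199775  →  C = 78.48°
Check: A + B + C = 180.0° ✓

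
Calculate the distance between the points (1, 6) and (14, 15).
Using the distance formula: d = sqrt((x₂-x₁)² + (y₂-y₁)²)
dx = 14 - 1 = 13
dy = 15 - 6 = 9
d = sqrt(13² + 9²) = sqrt(169 + 81) = sqrt(250) = 15.81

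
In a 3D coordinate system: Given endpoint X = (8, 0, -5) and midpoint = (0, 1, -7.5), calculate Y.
Y = (2×0 - 8, 2×1 - 0, 2×(-7.5) - (-5)) = (-8, 2, -10)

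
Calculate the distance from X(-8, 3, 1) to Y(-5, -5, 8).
d = √[(3)² + (-8)² + (7)²] = √122 = 11.05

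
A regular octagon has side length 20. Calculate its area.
For a regular 8-gon with side length s = 20:
Apothem a = s / (2*tan(pi/8)) = 20 / (2*tan(pi/8)) ≈ 24.1421
Perimeter P = 8 * 20 = 160
Area = (1/2) * P * a = (1/2) * 160 * 24.1421 = 1931.37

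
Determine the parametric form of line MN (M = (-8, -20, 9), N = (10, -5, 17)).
Direction vector d = N - M = (18, 15, 8)
x = -8 + 18t, y = -20 + 15t, z = 9 + 8t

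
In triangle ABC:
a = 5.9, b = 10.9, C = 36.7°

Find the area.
Using A = ½ab·sin(C):
A = ½·5.9·10.9·sin(36.7°) = ½·64.31·0.597625 = 19.22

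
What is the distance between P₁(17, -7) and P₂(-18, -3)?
Using the distance formula: d = sqrt((x₂-x₁)² + (y₂-y₁)²)
dx = (-18) - 17 = -35
dy = (-3) - (-7) = 4
d = sqrt((-35)² + 4²) = sqrt(1225 + 16) = sqrt(1241) = 35.23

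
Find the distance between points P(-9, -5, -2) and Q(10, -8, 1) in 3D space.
d = √[(19)² + (-3)² + (3)²] = √379 = 19.47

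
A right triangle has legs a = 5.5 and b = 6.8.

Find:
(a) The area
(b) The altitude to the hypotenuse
(a) Area = ½ab = ½·5.5·6.8 = 18.7
(b) Hypotenuse c = √(5.5² + 6.8²) = √76.49 = 8.74586
    Area = ½·c·h_c  →  h_c = 2·Area/c = 2·18.7/8.74586 = 4.276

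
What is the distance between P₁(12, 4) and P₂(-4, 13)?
Using the distance formula: d = sqrt((x₂-x₁)² + (y₂-y₁)²)
dx = (-4) - 12 = -16
dy = 13 - 4 = 9
d = sqrt((-16)² + 9²) = sqrt(256 + 81) = sqrt(337) = 18.36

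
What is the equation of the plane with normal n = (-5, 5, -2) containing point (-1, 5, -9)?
d = n·P = (-5)(-1) + (5)(5) + (-2)(-9) = 48
Plane: -5x + 5y - 2z = 48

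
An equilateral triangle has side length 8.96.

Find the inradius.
For an equilateral triangle, r = s/(2√3) where s is the side.
r = 8.96/(2√3) = 8.96/3.464102 = 2.587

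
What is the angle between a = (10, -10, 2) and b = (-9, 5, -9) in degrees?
a·b = -158, |a|² = 204, |b|² = 187
cos θ = -158/√38148 ≈ -0.8089
θ ≈ 144.0°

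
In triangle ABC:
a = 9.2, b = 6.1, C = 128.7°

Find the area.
Using A = ½ab·sin(C):
A = ½·9.2·6.1·sin(128.7°) = ½·56.12·0.780430 = 21.9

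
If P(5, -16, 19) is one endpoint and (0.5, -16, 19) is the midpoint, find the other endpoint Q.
Q = (2×0.5 - 5, 2×(-16) - (-16), 2×19 - 19) = (-4, -16, 19)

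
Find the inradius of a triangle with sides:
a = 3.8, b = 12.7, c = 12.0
s = (a+b+c)/2 = (3.8+12.7+12.0)/2 = 14.25
Area = √(s(s-a)(s-b)(s-c)) = √(14.25·10.45·1.55·2.25) = 22.7889
r = Area/s = 22.7889/14.25 = 1.599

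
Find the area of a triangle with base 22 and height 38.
Area = (1/2) * base * height
Area = (1/2) * 22 * 38
Area = 418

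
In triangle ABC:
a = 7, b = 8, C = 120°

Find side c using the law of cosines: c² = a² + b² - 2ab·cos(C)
c² = 7² + 8² - 2·7·8·cos(120°)
c² = 49 + 64 - 112·-0.5000 = 169
c = √169 = 13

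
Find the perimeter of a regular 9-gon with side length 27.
Perimeter = number of sides * side length
Perimeter = 9 * 27
Perimeter = 243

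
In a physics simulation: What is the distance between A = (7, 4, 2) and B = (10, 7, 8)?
d = √[(3)² + (3)² + (6)²] = √54 = 7.348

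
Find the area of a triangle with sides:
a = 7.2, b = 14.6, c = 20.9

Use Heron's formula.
s = (a+b+c)/2 = (7.2+14.6+20.9)/2 = 21.35
A = √(s(s-a)(s-b)(s-c)) = √(21.35·14.15·6.75·0.45)
A = √917.636 = 30.29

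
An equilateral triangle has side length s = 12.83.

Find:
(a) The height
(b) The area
(a) Height h = s·√3/2 = 12.83·√3/2 = 11.11
(b) Area = (√3/4)·s² = (√3/4)·12.83² = (√3/4)·164.609 = 71.28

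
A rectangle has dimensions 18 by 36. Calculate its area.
Area = length * width
Area = 18 * 36
Area = 648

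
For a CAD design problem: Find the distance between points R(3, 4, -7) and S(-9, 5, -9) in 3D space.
d = √[(-12)² + (1)² + (-2)²] = √149 = 12.21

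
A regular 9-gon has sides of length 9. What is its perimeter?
Perimeter = number of sides * side length
Perimeter = 9 * 9
Perimeter = 81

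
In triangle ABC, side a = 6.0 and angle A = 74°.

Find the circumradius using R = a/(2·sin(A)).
R = a/(2·sin(A)) = 6.0/(2·sin(74°))
R = 6.0/(2·0.961262) = 6.0/1.922523 = 3.121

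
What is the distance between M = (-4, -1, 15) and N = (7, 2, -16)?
d = √[(11)² + (3)² + (-31)²] = √1091 = 33.03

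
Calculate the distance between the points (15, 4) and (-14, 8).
Using the distance formula: d = sqrt((x₂-x₁)² + (y₂-y₁)²)
dx = (-14) - 15 = -29
dy = 8 - 4 = 4
d = sqrt((-29)² + 4²) = sqrt(841 + 16) = sqrt(857) = 29.27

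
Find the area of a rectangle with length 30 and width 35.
Area = length * width
Area = 30 * 35
Area = 1050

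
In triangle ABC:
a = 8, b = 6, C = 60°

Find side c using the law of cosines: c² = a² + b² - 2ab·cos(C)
c² = 8² + 6² - 2·8·6·cos(60°)
c² = 64 + 36 - 96·0.5000 = 52
c = √52 = 7.211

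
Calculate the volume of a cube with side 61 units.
Volume = s³
Volume = 61³
Volume = 226981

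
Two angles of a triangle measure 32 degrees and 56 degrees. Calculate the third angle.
Sum of angles in a triangle = 180 degrees
Third angle = 180 - 32 - 56
Third angle = 92 degrees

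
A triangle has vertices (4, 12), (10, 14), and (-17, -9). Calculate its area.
Using the coordinate formula: Area = (1/2)|x₁(y₂-y₃) + x₂(y₃-y₁) + x₃(y₁-y₂)|
Area = (1/2)|4(14-(-9)) + 10((-9)-12) + (-17)(12-14)|
Area = (1/2)|4*23 + 10*(-21) + (-17)*(-2)|
Area = (1/2)|92 + (-210) + 34|
Area = (1/2)*84 = 42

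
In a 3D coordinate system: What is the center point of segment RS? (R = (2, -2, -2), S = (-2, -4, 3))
Midpoint = ((2-2)/2, (-2-4)/2, (-2+3)/2) = (0, -3, 0.5)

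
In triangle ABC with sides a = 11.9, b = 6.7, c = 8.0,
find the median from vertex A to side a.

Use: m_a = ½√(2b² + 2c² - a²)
m_a = ½√(2·6.7² + 2·8.0² - 11.9²)
m_a = ½√(89.78 + 128 - 141.61) = ½√76.17 = 4.364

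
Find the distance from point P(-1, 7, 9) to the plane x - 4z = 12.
d = |1(-1) + 0(7) + (-4)(9) - (12)| / √(1² + 0² + (-4)²) = 49/√17 = 11.88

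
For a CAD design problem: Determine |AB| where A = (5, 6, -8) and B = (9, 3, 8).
d = √[(4)² + (-3)² + (16)²] = √281 = 16.76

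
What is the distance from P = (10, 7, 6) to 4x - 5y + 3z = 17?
d = |4(10) + (-5)(7) + 3(6) - (17)| / √(4² + (-5)² + 3²) = 6/√50 = 0.8485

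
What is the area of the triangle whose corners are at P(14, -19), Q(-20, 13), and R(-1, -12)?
Using the coordinate formula: Area = (1/2)|x₁(y₂-y₃) + x₂(y₃-y₁) + x₃(y₁-y₂)|
Area = (1/2)|14(13-(-12)) + (-20)((-12)-(-19)) + (-1)((-19)-13)|
Area = (1/2)|14*25 + (-20)*7 + (-1)*(-32)|
Area = (1/2)|350 + (-140) + 32|
Area = (1/2)*242 = 121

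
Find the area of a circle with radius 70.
Area = pi * r²
Area = pi * 70²
Area = pi * 4900
Area = 15393.80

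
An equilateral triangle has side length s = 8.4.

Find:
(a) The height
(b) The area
(a) Height h = s·√3/2 = 8.4·√3/2 = 7.275
(b) Area = (√3/4)·s² = (√3/4)·8.4² = (√3/4)·70.56 = 30.55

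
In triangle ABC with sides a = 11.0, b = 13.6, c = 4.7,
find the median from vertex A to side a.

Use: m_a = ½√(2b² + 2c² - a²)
m_a = ½√(2·13.6² + 2·4.7² - 11.0²)
m_a = ½√(369.92 + 44.18 - 121) = ½√293.1 = 8.56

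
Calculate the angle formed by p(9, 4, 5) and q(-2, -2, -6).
p·q = -56, |p|² = 122, |q|² = 44
cos θ = -56/√5368 ≈ -0.7643
θ ≈ 139.8°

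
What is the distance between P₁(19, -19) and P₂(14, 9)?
Using the distance formula: d = sqrt((x₂-x₁)² + (y₂-y₁)²)
dx = 14 - 19 = -5
dy = 9 - (-19) = 28
d = sqrt((-5)² + 28²) = sqrt(25 + 784) = sqrt(809) = 28.44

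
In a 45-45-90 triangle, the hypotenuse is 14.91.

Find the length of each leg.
In a 45-45-90 triangle, hypotenuse = leg·√2  →  leg = hypotenuse/√2
leg = 14.91/√2 = 10.54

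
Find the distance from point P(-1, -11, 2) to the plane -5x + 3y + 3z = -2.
d = |(-5)(-1) + 3(-11) + 3(2) - (-2)| / √((-5)² + 3² + 3²) = 20/√43 = 3.05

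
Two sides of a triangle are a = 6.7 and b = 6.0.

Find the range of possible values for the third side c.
By the triangle inequality: |a - b| < c < a + b
|6.7 - 6.0| < c < 6.7 + 6.0
0.7 < c < 12.7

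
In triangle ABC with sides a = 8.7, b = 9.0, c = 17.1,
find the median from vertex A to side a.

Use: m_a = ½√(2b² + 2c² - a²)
m_a = ½√(2·9.0² + 2·17.1² - 8.7²)
m_a = ½√(162 + 584.82 - 75.69) = ½√671.13 = 12.95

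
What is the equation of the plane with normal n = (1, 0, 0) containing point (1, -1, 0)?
d = n·P = (1)(1) + (0)(-1) + (0)(0) = 1
Plane: x = 1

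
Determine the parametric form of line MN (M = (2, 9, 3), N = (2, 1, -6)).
Direction vector d = N - M = (0, -8, -9)
x = 2, y = 9 - 8t, z = 3 - 9t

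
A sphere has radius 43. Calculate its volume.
Volume = (4/3) * pi * r³
Volume = (4/3) * pi * 43³
Volume = (4/3) * pi * 79507
Volume = 333038.14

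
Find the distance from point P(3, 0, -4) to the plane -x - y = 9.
d = |(-1)(3) + (-1)(0) + 0(-4) - (9)| / √((-1)² + (-1)² + 0²) = 12/√2 = 8.485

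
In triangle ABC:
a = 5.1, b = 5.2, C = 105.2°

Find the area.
Using A = ½ab·sin(C):
A = ½·5.1·5.2·sin(105.2°) = ½·26.52·0.965016 = 12.8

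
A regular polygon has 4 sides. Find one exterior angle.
Exterior angle of a regular n-gon = 360/n
Exterior angle = 360/4
Exterior angle = 90 degrees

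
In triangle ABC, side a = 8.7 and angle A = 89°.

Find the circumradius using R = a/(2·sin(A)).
R = a/(2·sin(A)) = 8.7/(2·sin(89°))
R = 8.7/(2·0.999848) = 8.7/1.999695 = 4.351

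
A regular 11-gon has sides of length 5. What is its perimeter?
Perimeter = number of sides * side length
Perimeter = 11 * 5
Perimeter = 55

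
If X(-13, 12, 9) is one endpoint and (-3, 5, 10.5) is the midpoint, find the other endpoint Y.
Y = (2×(-3) - (-13), 2×5 - 12, 2×10.5 - 9) = (7, -2, 12)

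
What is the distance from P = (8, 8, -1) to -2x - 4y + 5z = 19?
d = |(-2)(8) + (-4)(8) + 5(-1) - (19)| / √((-2)² + (-4)² + 5²) = 72/√45 = 10.73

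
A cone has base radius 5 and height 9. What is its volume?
Volume = (1/3) * pi * r² * h
Volume = (1/3) * pi * 5² * 9
Volume = (1/3) * pi * 25 * 9
Volume = (1/3) * pi * 225
Volume = 235.62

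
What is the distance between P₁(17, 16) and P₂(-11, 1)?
Using the distance formula: d = sqrt((x₂-x₁)² + (y₂-y₁)²)
dx = (-11) - 17 = -28
dy = 1 - 16 = -15
d = sqrt((-28)² + (-15)²) = sqrt(784 + 225) = sqrt(1009) = 31.76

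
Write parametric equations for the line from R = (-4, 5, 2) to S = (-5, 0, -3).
Direction vector d = S - R = (-1, -5, -5)
x = -4 - t, y = 5 - 5t, z = 2 - 5t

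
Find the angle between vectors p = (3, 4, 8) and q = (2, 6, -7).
p·q = -26, |p|² = 89, |q|² = 89
cos θ = -26/√7921 ≈ -0.2921
θ ≈ 107.0°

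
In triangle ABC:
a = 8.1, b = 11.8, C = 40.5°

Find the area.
Using A = ½ab·sin(C):
A = ½·8.1·11.8·sin(40.5°) = ½·95.58·0.649448 = 31.04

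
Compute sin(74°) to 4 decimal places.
sin(74 degrees) = 0.9613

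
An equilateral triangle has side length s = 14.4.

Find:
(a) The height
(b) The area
(a) Height h = s·√3/2 = 14.4·√3/2 = 12.47
(b) Area = (√3/4)·s² = (√3/4)·14.4² = (√3/4)·207.36 = 89.79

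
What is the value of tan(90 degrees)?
tan(90 degrees) = undefined
Decimal approximation: undefined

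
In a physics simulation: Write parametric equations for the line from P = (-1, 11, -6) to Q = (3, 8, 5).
Direction vector d = Q - P = (4, -3, 11)
x = -1 + 4t, y = 11 - 3t, z = -6 + 11t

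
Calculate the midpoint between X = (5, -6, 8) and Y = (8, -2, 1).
Midpoint = ((5+8)/2, (-6-2)/2, (8+1)/2) = (6.5, -4, 4.5)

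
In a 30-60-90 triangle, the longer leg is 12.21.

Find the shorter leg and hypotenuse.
In a 30-60-90 triangle, sides are in ratio 1 : √3 : 2.
Long leg = short leg·√3  →  short leg = 12.21/√3 = 7.049
Hypotenuse = 2·(short leg) = 2·12.21/√3 = 14.1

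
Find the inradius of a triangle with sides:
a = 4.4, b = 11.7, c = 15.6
s = (a+b+c)/2 = (4.4+11.7+15.6)/2 = 15.85
Area = √(s(s-a)(s-b)(s-c)) = √(15.85·11.45·4.15·0.25) = 13.7218
r = Area/s = 13.7218/15.85 = 0.8657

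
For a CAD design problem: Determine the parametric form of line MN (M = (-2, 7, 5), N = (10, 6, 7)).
Direction vector d = N - M = (12, -1, 2)
x = -2 + 12t, y = 7 - t, z = 5 + 2t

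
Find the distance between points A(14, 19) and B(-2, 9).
Using the distance formula: d = sqrt((x₂-x₁)² + (y₂-y₁)²)
dx = (-2) - 14 = -16
dy = 9 - 19 = -10
d = sqrt((-16)² + (-10)²) = sqrt(256 + 100) = sqrt(356) = 18.87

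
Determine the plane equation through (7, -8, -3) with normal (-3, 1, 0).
d = n·P = (-3)(7) + (1)(-8) + (0)(-3) = -29
Plane: -3x + y = -29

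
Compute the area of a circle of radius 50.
Area = pi * r²
Area = pi * 50²
Area = pi * 2500
Area = 7853.98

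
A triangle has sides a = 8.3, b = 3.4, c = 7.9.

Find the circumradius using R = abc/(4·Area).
s = (a+b+c)/2 = 9.8
Area = √(s(s-a)(s-b)(s-c)) = √(9.8·1.5·6.4·1.9) = 13.3698
R = abc/(4·Area) = (8.3·3.4·7.9)/(4·13.3698) = 222.938/53.4792 = 4.169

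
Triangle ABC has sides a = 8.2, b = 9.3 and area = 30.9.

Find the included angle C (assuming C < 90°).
Area = ½ab·sin(C)  →  sin(C) = 2·Area/(ab)
sin(C) = 2·30.9/(8.2·9.3) = 0.810386
C = arcsin(0.810386) = 54.13°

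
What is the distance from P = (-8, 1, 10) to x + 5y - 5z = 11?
d = |1(-8) + 5(1) + (-5)(10) - (11)| / √(1² + 5² + (-5)²) = 64/√51 = 8.962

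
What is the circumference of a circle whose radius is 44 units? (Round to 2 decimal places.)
Circumference = 2 * pi * r
Circumference = 2 * pi * 44
Circumference = 276.46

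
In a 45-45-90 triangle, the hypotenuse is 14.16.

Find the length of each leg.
In a 45-45-90 triangle, hypotenuse = leg·√2  →  leg = hypotenuse/√2
leg = 14.16/√2 = 10.01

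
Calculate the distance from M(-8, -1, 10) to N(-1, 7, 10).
d = √[(7)² + (8)² + (0)²] = √113 = 10.63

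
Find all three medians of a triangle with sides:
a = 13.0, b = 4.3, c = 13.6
Using m_x = ½√(2y² + 2z² - x²):
m_a = ½√(2·4.3² + 2·13.6² - 13.0²) = ½√237.9 = 7.712
m_b = ½√(2·13.0² + 2·13.6² - 4.3²) = ½√689.43 = 13.13
m_c = ½√(2·13.0² + 2·4.3² - 13.6²) = ½√190.02 = 6.892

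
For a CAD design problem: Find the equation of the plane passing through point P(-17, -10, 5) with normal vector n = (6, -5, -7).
d = n·P = (6)(-17) + (-5)(-10) + (-7)(5) = -87
Plane: 6x - 5y - 7z = -87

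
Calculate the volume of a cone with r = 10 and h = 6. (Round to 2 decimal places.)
Volume = (1/3) * pi * r² * h
Volume = (1/3) * pi * 10² * 6
Volume = (1/3) * pi * 100 * 6
Volume = (1/3) * pi * 600
Volume = 628.32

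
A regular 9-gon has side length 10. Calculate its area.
For a regular 9-gon with side length s = 10:
Apothem a = s / (2*tan(pi/9)) = 10 / (2*tan(pi/9)) ≈ 13.7374
Perimeter P = 9 * 10 = 90
Area = (1/2) * P * a = (1/2) * 90 * 13.7374 = 618.18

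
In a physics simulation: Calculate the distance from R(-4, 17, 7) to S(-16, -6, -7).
d = √[(-12)² + (-23)² + (-14)²] = √869 = 29.48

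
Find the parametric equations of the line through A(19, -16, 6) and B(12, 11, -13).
Direction vector d = B - A = (-7, 27, -19)
x = 19 - 7t, y = -16 + 27t, z = 6 - 19t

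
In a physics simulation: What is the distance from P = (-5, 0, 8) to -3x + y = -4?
d = |(-3)(-5) + 1(0) + 0(8) - (-4)| / √((-3)² + 1² + 0²) = 19/√10 = 6.008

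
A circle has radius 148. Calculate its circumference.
Circumference = 2 * pi * r
Circumference = 2 * pi * 148
Circumference = 929.91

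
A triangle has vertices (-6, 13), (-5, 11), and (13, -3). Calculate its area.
Using the coordinate formula: Area = (1/2)|x₁(y₂-y₃) + x₂(y₃-y₁) + x₃(y₁-y₂)|
Area = (1/2)|(-6)(11-(-3)) + (-5)((-3)-13) + 13(13-11)|
Area = (1/2)|(-6)*14 + (-5)*(-16) + 13*2|
Area = (1/2)|(-84) + 80 + 26|
Area = (1/2)*22 = 11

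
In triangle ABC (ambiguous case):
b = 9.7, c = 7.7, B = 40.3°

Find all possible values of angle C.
sin(C)/c = sin(B)/b  →  sin(C) = c·sin(B)/b = 7.7·sin(40.3°)/9.7 = 0.513431
C₁ = arcsin(0.513431) = 30.89°,  C₂ = 180° - C₁ = 149.11°
Check C₂: A = 180° - 40.3° - 149.11° = -9.41° ≤ 0, rejected
C = 30.89° (one solution)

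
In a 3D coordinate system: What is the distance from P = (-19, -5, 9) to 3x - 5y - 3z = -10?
d = |3(-19) + (-5)(-5) + (-3)(9) - (-10)| / √(3² + (-5)² + (-3)²) = 49/√43 = 7.472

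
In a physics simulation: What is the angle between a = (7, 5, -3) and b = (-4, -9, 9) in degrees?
a·b = -100, |a|² = 83, |b|² = 178
cos θ = -100/√14774 ≈ -0.8227
θ ≈ 145.4°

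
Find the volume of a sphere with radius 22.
Volume = (4/3) * pi * r³
Volume = (4/3) * pi * 22³
Volume = (4/3) * pi * 10648
Volume = 44602.24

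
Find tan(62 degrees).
tan(62 degrees) = 1.8807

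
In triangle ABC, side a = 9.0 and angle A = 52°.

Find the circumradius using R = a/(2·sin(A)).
R = a/(2·sin(A)) = 9.0/(2·sin(52°))
R = 9.0/(2·0.788011) = 9.0/1.576022 = 5.711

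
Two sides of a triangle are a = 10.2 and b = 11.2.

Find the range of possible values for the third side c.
By the triangle inequality: |a - b| < c < a + b
|10.2 - 11.2| < c < 10.2 + 11.2
1 < c < 21.4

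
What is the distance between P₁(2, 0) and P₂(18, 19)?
Using the distance formula: d = sqrt((x₂-x₁)² + (y₂-y₁)²)
dx = 18 - 2 = 16
dy = 19 - 0 = 19
d = sqrt(16² + 19²) = sqrt(256 + 361) = sqrt(617) = 24.84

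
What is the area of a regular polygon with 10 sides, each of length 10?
For a regular 10-gon with side length s = 10:
Apothem a = s / (2*tan(pi/10)) = 10 / (2*tan(pi/10)) ≈ 15.3884
Perimeter P = 10 * 10 = 100
Area = (1/2) * P * a = (1/2) * 100 * 15.3884 = 769.42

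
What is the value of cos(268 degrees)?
cos(268 degrees) = -0.0349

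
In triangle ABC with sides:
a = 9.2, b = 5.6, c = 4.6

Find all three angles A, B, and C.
By the law of cosines:
cos(A) = (b² + c² - a²)/(2bc) = -0.623447  →  A = 128.6°
cos(B) = (a² + c² - b²)/(2ac) = 0.879490  →  B = 28.42°
cos(C) = (a² + b² - c²)/(2ab) = 0.920419  →  C = 23.01°
Check: A + B + C = 180.0° ✓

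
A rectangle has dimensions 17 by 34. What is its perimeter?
Perimeter = 2 * (length + width)
Perimeter = 2 * (17 + 34)
Perimeter = 2 * 51
Perimeter = 102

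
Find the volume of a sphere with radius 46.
Volume = (4/3) * pi * r³
Volume = (4/3) * pi * 46³
Volume = (4/3) * pi * 97336
Volume = 407720.08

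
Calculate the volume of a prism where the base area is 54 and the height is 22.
Volume = base area * height
Volume = 54 * 22
Volume = 1188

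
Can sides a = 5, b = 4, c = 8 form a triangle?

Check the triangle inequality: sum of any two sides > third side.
Yes, triangle inequality satisfied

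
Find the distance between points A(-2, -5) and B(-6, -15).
Using the distance formula: d = sqrt((x₂-x₁)² + (y₂-y₁)²)
dx = (-6) - (-2) = -4
dy = (-15) - (-5) = -10
d = sqrt((-4)² + (-10)²) = sqrt(16 + 100) = sqrt(116) = 10.77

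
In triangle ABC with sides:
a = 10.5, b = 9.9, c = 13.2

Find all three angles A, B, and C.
By the law of cosines:
cos(A) = (b² + c² - a²)/(2bc) = 0.619835  →  A = 51.7°
cos(B) = (a² + c² - b²)/(2ac) = 0.672727  →  B = 47.72°
cos(C) = (a² + b² - c²)/(2ab) = 0.163636  →  C = 80.58°
Check: A + B + C = 180.0° ✓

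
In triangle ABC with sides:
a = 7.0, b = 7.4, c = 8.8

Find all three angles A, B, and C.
By the law of cosines:
cos(A) = (b² + c² - a²)/(2bc) = 0.638821  →  A = 50.3°
cos(B) = (a² + c² - b²)/(2ac) = 0.581818  →  B = 54.42°
cos(C) = (a² + b² - c²)/(2ab) = 0.254054  →  C = 75.28°
Check: A + B + C = 180.0° ✓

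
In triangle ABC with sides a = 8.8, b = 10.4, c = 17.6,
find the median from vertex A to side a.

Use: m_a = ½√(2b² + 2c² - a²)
m_a = ½√(2·10.4² + 2·17.6² - 8.8²)
m_a = ½√(216.32 + 619.52 - 77.44) = ½√758.4 = 13.77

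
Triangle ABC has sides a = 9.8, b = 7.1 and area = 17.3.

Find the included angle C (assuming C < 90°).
Area = ½ab·sin(C)  →  sin(C) = 2·Area/(ab)
sin(C) = 2·17.3/(9.8·7.1) = 0.497269
C = arcsin(0.497269) = 29.82°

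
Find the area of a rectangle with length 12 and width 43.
Area = length * width
Area = 12 * 43
Area = 516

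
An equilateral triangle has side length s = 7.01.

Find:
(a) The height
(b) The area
(a) Height h = s·√3/2 = 7.01·√3/2 = 6.071
(b) Area = (√3/4)·s² = (√3/4)·7.01² = (√3/4)·49.1401 = 21.28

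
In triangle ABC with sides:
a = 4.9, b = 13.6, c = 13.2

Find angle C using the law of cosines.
cos(C) = (a² + b² - c²)/(2ab)
cos(C) = (4.9² + 13.6² - 13.2²)/(2·4.9·13.6) = 34.73/133.28 = 0.260579
C = arccos(0.260579) = 74.9°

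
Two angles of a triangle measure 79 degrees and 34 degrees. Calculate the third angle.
Sum of angles in a triangle = 180 degrees
Third angle = 180 - 79 - 34
Third angle = 67 degrees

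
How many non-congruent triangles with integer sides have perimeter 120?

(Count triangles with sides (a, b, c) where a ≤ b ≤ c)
With a ≤ b ≤ c and a + b + c = 120, the triangle inequality a + b > c gives c < 120/2, so c ≤ 59.
Iterate a from 1 to ⌊p/3⌋ = 40; for each a, b ranges from a to ⌊(p−a)/2⌋ with c = p − a − b, keeping only c ≥ b.
Triples: (2, 59, 59), (3, 58, 59), (4, 57, 59), …
Count = 300 triangles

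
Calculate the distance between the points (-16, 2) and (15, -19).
Using the distance formula: d = sqrt((x₂-x₁)² + (y₂-y₁)²)
dx = 15 - (-16) = 31
dy = (-19) - 2 = -21
d = sqrt(31² + (-21)²) = sqrt(961 + 441) = sqrt(1402) = 37.44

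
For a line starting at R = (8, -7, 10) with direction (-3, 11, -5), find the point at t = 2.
P(2) = (8 + (-3)(2), -7 + 11(2), 10 + (-5)(2)) = (2, 15, 0)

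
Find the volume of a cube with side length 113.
Volume = s³
Volume = 113³
Volume = 1442897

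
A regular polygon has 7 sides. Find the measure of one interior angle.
Interior angle of a regular n-gon = (n-2)*180/n
Interior angle = (7-2)*180/7
Interior angle = 5*180/7
Interior angle = 900/7
Interior angle = 128.57 degrees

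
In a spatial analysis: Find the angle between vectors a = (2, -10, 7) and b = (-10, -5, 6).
a·b = 72, |a|² = 153, |b|² = 161
cos θ = 72/√24633 ≈ 0.4587
θ ≈ 62.69°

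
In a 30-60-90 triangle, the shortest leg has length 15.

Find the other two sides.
Long leg = 15√3 = 25.98, Hypotenuse = 30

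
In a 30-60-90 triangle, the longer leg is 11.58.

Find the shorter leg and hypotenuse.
In a 30-60-90 triangle, sides are in ratio 1 : √3 : 2.
Long leg = short leg·√3  →  short leg = 11.58/√3 = 6.686
Hypotenuse = 2·(short leg) = 2·11.58/√3 = 13.37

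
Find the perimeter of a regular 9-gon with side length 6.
Perimeter = number of sides * side length
Perimeter = 9 * 6
Perimeter = 54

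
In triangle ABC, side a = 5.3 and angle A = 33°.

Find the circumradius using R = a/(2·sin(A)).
R = a/(2·sin(A)) = 5.3/(2·sin(33°))
R = 5.3/(2·0.544639) = 5.3/1.089278 = 4.866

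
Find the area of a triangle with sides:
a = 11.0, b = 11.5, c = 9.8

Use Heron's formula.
s = (a+b+c)/2 = (11.0+11.5+9.8)/2 = 16.15
A = √(s(s-a)(s-b)(s-c)) = √(16.15·5.15·4.65·6.35)
A = √2455.88 = 49.56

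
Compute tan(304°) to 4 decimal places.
tan(304 degrees) = -1.4826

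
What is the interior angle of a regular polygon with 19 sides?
Interior angle of a regular n-gon = (n-2)*180/n
Interior angle = (19-2)*180/19
Interior angle = 17*180/19
Interior angle = 3060/19
Interior angle = 161.05 degrees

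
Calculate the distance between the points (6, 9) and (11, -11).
Using the distance formula: d = sqrt((x₂-x₁)² + (y₂-y₁)²)
dx = 11 - 6 = 5
dy = (-11) - 9 = -20
d = sqrt(5² + (-20)²) = sqrt(25 + 400) = sqrt(425) = 20.62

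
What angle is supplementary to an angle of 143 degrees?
Supplementary angles sum to 180 degrees.
Other angle = 180 - 143
Other angle = 37 degrees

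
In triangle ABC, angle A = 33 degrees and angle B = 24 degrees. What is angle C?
Sum of angles in a triangle = 180 degrees
Third angle = 180 - 33 - 24
Third angle = 123 degrees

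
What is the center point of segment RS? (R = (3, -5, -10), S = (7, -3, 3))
Midpoint = ((3+7)/2, (-5-3)/2, (-10+3)/2) = (5, -4, -3.5)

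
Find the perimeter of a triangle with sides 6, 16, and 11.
Perimeter = sum of all sides
Perimeter = 6 + 16 + 11
Perimeter = 33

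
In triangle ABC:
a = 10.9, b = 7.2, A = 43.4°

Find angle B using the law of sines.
sin(B)/b = sin(A)/a
sin(B) = b·sin(A)/a = 7.2·sin(43.4°)/10.9 = 0.453856
B = arcsin(0.453856) = 26.99°  (b ≤ a, so B ≤ A and the acute solution is unique)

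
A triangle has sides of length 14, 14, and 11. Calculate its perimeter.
Perimeter = sum of all sides
Perimeter = 14 + 14 + 11
Perimeter = 39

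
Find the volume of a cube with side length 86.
Volume = s³
Volume = 86³
Volume = 636056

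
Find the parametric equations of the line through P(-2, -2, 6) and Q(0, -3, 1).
Direction vector d = Q - P = (2, -1, -5)
x = -2 + 2t, y = -2 - t, z = 6 - 5t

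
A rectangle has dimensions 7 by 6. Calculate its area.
Area = length * width
Area = 7 * 6
Area = 42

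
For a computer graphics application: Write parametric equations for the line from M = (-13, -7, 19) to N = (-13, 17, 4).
Direction vector d = N - M = (0, 24, -15)
x = -13, y = -7 + 24t, z = 19 - 15t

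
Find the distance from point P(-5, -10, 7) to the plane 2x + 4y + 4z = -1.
d = |2(-5) + 4(-10) + 4(7) - (-1)| / √(2² + 4² + 4²) = 21/√36 = 3.5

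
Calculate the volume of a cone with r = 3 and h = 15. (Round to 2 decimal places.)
Volume = (1/3) * pi * r² * h
Volume = (1/3) * pi * 3² * 15
Volume = (1/3) * pi * 9 * 15
Volume = (1/3) * pi * 135
Volume = 141.37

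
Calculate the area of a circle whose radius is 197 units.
Area = pi * r²
Area = pi * 197²
Area = pi * 38809
Area = 121922.07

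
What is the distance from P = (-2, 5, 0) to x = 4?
d = |1(-2) + 0(5) + 0(0) - (4)| / √(1² + 0² + 0²) = 6/√1 = 6.0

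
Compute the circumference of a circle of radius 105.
Circumference = 2 * pi * r
Circumference = 2 * pi * 105
Circumference = 659.73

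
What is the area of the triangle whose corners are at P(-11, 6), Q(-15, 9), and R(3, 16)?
Using the coordinate formula: Area = (1/2)|x₁(y₂-y₃) + x₂(y₃-y₁) + x₃(y₁-y₂)|
Area = (1/2)|(-11)(9-16) + (-15)(16-6) + 3(6-9)|
Area = (1/2)|(-11)*(-7) + (-15)*10 + 3*(-3)|
Area = (1/2)|77 + (-150) + (-9)|
Area = (1/2)*82 = 41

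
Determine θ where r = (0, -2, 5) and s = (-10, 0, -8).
r·s = -40, |r|² = 29, |s|² = 164
cos θ = -40/√4756 ≈ -0.58
θ ≈ 125.5°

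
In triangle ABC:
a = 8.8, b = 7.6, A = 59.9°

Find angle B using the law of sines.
sin(B)/b = sin(A)/a
sin(B) = b·sin(A)/a = 7.6·sin(59.9°)/8.8 = 0.747176
B = arcsin(0.747176) = 48.35°  (b ≤ a, so B ≤ A and the acute solution is unique)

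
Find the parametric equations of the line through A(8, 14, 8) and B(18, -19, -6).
Direction vector d = B - A = (10, -33, -14)
x = 8 + 10t, y = 14 - 33t, z = 8 - 14t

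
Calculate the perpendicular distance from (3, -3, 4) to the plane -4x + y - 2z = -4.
d = |(-4)(3) + 1(-3) + (-2)(4) - (-4)| / √((-4)² + 1² + (-2)²) = 19/√21 = 4.146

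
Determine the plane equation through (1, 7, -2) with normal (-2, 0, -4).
d = n·P = (-2)(1) + (0)(7) + (-4)(-2) = 6
Plane: -2x - 4z = 6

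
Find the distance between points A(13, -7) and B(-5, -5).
Using the distance formula: d = sqrt((x₂-x₁)² + (y₂-y₁)²)
dx = (-5) - 13 = -18
dy = (-5) - (-7) = 2
d = sqrt((-18)² + 2²) = sqrt(324 + 4) = sqrt(328) = 18.11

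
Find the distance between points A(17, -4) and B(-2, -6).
Using the distance formula: d = sqrt((x₂-x₁)² + (y₂-y₁)²)
dx = (-2) - 17 = -19
dy = (-6) - (-4) = -2
d = sqrt((-19)² + (-2)²) = sqrt(361 + 4) = sqrt(365) = 19.10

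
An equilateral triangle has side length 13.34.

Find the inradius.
For an equilateral triangle, r = s/(2√3) where s is the side.
r = 13.34/(2√3) = 13.34/3.464102 = 3.851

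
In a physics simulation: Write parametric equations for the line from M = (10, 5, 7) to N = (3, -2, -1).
Direction vector d = N - M = (-7, -7, -8)
x = 10 - 7t, y = 5 - 7t, z = 7 - 8t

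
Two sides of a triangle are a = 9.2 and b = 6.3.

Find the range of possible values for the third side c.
By the triangle inequality: |a - b| < c < a + b
|9.2 - 6.3| < c < 9.2 + 6.3
2.9 < c < 15.5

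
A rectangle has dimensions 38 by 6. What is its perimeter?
Perimeter = 2 * (length + width)
Perimeter = 2 * (38 + 6)
Perimeter = 2 * 44
Perimeter = 88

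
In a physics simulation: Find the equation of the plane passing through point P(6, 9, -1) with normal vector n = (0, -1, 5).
d = n·P = (0)(6) + (-1)(9) + (5)(-1) = -14
Plane: -y + 5z = -14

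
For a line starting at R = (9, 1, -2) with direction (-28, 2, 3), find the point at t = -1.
P(-1) = (9 + (-28)(-1), 1 + 2(-1), -2 + 3(-1)) = (37, -1, -5)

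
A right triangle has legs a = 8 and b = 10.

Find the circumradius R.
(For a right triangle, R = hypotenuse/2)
Hypotenuse c = √(8² + 10²) = √164 = 12.8062
R = c/2 = 6.403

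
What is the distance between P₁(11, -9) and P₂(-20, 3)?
Using the distance formula: d = sqrt((x₂-x₁)² + (y₂-y₁)²)
dx = (-20) - 11 = -31
dy = 3 - (-9) = 12
d = sqrt((-31)² + 12²) = sqrt(961 + 144) = sqrt(1105) = 33.24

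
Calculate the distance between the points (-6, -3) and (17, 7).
Using the distance formula: d = sqrt((x₂-x₁)² + (y₂-y₁)²)
dx = 17 - (-6) = 23
dy = 7 - (-3) = 10
d = sqrt(23² + 10²) = sqrt(529 + 100) = sqrt(629) = 25.08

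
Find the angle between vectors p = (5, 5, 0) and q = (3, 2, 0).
p·q = 25, |p|² = 50, |q|² = 13
cos θ = 25/√650 ≈ 0.9806
θ ≈ 11.31°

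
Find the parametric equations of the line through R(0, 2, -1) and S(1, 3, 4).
Direction vector d = S - R = (1, 1, 5)
x = 0 + t, y = 2 + t, z = -1 + 5t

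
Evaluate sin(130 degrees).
sin(130 degrees) = 0.766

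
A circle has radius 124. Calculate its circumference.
Circumference = 2 * pi * r
Circumference = 2 * pi * 124
Circumference = 779.11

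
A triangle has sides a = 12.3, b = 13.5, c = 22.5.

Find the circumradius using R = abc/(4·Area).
s = (a+b+c)/2 = 24.15
Area = √(s(s-a)(s-b)(s-c)) = √(24.15·11.85·10.65·1.65) = 70.9144
R = abc/(4·Area) = (12.3·13.5·22.5)/(4·70.9144) = 3736.125/283.6576 = 13.17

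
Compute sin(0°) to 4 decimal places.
sin(0 degrees) = 0
Decimal approximation: 0.0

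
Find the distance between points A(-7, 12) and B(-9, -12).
Using the distance formula: d = sqrt((x₂-x₁)² + (y₂-y₁)²)
dx = (-9) - (-7) = -2
dy = (-12) - 12 = -24
d = sqrt((-2)² + (-24)²) = sqrt(4 + 576) = sqrt(580) = 24.08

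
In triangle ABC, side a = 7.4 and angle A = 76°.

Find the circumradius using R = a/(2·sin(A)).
R = a/(2·sin(A)) = 7.4/(2·sin(76°))
R = 7.4/(2·0.970296) = 7.4/1.940591 = 3.813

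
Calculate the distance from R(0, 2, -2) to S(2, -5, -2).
d = √[(2)² + (-7)² + (0)²] = √53 = 7.28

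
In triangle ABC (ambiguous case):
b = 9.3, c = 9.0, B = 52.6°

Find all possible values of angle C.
sin(C)/c = sin(B)/b  →  sin(C) = c·sin(B)/b = 9.0·sin(52.6°)/9.3 = 0.768788
C₁ = arcsin(0.768788) = 50.25°,  C₂ = 180° - C₁ = 129.75°
Check C₂: A = 180° - 52.6° - 129.75° = -2.35° ≤ 0, rejected
C = 50.25° (one solution)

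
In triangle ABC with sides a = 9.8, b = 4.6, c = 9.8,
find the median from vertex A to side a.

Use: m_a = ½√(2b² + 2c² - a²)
m_a = ½√(2·4.6² + 2·9.8² - 9.8²)
m_a = ½√(42.32 + 192.08 - 96.04) = ½√138.36 = 5.881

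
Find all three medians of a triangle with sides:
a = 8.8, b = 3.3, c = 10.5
Using m_x = ½√(2y² + 2z² - x²):
m_a = ½√(2·3.3² + 2·10.5² - 8.8²) = ½√164.84 = 6.42
m_b = ½√(2·8.8² + 2·10.5² - 3.3²) = ½√364.49 = 9.546
m_c = ½√(2·8.8² + 2·3.3² - 10.5²) = ½√66.41 = 4.075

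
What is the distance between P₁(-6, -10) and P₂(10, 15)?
Using the distance formula: d = sqrt((x₂-x₁)² + (y₂-y₁)²)
dx = 10 - (-6) = 16
dy = 15 - (-10) = 25
d = sqrt(16² + 25²) = sqrt(256 + 625) = sqrt(881) = 29.68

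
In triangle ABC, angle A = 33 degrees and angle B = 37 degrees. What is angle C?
Sum of angles in a triangle = 180 degrees
Third angle = 180 - 33 - 37
Third angle = 110 degrees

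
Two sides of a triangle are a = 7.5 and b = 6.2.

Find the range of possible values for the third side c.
By the triangle inequality: |a - b| < c < a + b
|7.5 - 6.2| < c < 7.5 + 6.2
1.3 < c < 13.7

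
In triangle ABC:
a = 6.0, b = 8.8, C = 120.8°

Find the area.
Using A = ½ab·sin(C):
A = ½·6.0·8.8·sin(120.8°) = ½·52.8·0.858960 = 22.68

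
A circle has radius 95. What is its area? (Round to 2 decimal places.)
Area = pi * r²
Area = pi * 95²
Area = pi * 9025
Area = 28352.87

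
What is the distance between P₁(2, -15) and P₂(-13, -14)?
Using the distance formula: d = sqrt((x₂-x₁)² + (y₂-y₁)²)
dx = (-13) - 2 = -15
dy = (-14) - (-15) = 1
d = sqrt((-15)² + 1²) = sqrt(225 + 1) = sqrt(226) = 15.03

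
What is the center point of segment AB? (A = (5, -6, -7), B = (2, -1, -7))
Midpoint = ((5+2)/2, (-6-1)/2, (-7-7)/2) = (3.5, -3.5, -7)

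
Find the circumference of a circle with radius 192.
Circumference = 2 * pi * r
Circumference = 2 * pi * 192
Circumference = 1206.37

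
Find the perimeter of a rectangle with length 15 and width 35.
Perimeter = 2 * (length + width)
Perimeter = 2 * (15 + 35)
Perimeter = 2 * 50
Perimeter = 100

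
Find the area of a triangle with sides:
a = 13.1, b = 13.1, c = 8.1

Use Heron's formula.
s = (a+b+c)/2 = (13.1+13.1+8.1)/2 = 17.15
A = √(s(s-a)(s-b)(s-c)) = √(17.15·4.05·4.05·9.05)
A = √2545.79 = 50.46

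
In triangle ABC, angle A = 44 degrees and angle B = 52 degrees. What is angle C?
Sum of angles in a triangle = 180 degrees
Third angle = 180 - 44 - 52
Third angle = 84 degrees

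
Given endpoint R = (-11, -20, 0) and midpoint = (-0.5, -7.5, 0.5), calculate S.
S = (2×(-0.5) - (-11), 2×(-7.5) - (-20), 2×0.5 - 0) = (10, 5, 1)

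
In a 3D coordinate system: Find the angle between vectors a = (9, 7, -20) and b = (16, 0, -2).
a·b = 184, |a|² = 530, |b|² = 260
cos θ = 184/√137800 ≈ 0.4957
θ ≈ 60.29°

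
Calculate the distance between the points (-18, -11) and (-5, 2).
Using the distance formula: d = sqrt((x₂-x₁)² + (y₂-y₁)²)
dx = (-5) - (-18) = 13
dy = 2 - (-11) = 13
d = sqrt(13² + 13²) = sqrt(169 + 169) = sqrt(338) = 18.38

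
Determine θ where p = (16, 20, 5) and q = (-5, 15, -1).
p·q = 215, |p|² = 681, |q|² = 251
cos θ = 215/√170931 ≈ 0.52
θ ≈ 58.67°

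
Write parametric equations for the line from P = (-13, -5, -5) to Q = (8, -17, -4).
Direction vector d = Q - P = (21, -12, 1)
x = -13 + 21t, y = -5 - 12t, z = -5 + t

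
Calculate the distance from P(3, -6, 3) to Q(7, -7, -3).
d = √[(4)² + (-1)² + (-6)²] = √53 = 7.28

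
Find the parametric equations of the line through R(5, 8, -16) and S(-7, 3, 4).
Direction vector d = S - R = (-12, -5, 20)
x = 5 - 12t, y = 8 - 5t, z = -16 + 20t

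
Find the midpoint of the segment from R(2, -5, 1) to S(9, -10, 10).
Midpoint = ((2+9)/2, (-5-10)/2, (1+10)/2) = (5.5, -7.5, 5.5)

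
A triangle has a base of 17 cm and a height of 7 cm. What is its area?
Area = (1/2) * base * height
Area = (1/2) * 17 * 7
Area = 59.50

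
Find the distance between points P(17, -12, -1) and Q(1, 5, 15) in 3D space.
d = √[(-16)² + (17)² + (16)²] = √801 = 28.3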